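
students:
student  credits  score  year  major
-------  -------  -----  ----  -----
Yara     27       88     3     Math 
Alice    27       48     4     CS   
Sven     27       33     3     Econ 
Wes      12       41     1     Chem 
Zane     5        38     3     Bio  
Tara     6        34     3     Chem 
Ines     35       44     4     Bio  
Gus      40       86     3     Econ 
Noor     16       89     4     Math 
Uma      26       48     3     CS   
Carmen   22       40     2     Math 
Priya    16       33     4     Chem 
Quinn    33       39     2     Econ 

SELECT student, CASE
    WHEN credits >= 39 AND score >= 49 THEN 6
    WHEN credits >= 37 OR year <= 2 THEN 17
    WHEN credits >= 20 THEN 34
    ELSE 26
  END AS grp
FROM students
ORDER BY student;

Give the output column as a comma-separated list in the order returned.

student=Alice: credits >= 20 → 34
student=Carmen: credits >= 37 OR year <= 2 → 17
student=Gus: credits >= 39 AND score >= 49 → 6
student=Ines: credits >= 20 → 34
student=Noor: ELSE → 26
student=Priya: ELSE → 26
student=Quinn: credits >= 37 OR year <= 2 → 17
student=Sven: credits >= 20 → 34
student=Tara: ELSE → 26
student=Uma: credits >= 20 → 34
student=Wes: credits >= 37 OR year <= 2 → 17
student=Yara: credits >= 20 → 34
student=Zane: ELSE → 26

34, 17, 6, 34, 26, 26, 17, 34, 26, 34, 17, 34, 26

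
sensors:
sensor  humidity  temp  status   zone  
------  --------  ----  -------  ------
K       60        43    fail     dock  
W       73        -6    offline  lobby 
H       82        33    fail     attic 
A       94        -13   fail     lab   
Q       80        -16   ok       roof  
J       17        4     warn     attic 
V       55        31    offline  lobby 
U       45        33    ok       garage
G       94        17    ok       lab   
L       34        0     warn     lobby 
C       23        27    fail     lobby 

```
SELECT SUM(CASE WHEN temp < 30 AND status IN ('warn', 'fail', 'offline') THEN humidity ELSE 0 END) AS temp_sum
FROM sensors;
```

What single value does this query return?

241

sensor=K: ✗
sensor=W: ✓ → 73
sensor=H: ✗
sensor=A: ✓ → 94
sensor=Q: ✗
sensor=J: ✓ → 17
sensor=V: ✗
sensor=U: ✗
sensor=G: ✗
sensor=L: ✓ → 34
sensor=C: ✓ → 23
temp_sum = 73 + 94 + 17 + 34 + 23 = 241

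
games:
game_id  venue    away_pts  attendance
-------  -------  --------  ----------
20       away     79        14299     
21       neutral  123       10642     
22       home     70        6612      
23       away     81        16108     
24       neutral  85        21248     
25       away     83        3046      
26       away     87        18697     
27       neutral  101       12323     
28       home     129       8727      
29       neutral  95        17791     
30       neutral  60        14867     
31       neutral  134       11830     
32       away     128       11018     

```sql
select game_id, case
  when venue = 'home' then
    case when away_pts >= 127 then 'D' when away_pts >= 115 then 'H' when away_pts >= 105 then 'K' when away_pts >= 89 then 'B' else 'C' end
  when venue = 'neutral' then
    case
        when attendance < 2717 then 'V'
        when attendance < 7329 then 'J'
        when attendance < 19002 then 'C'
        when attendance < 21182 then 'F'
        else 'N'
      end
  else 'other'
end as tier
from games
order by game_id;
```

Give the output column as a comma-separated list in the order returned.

game_id=20: venue='away' → outer ELSE → other
game_id=21: venue='neutral' → inner[attendance < 19002] → C
game_id=22: venue='home' → inner[ELSE] → C
game_id=23: venue='away' → outer ELSE → other
game_id=24: venue='neutral' → inner[ELSE] → N
game_id=25: venue='away' → outer ELSE → other
game_id=26: venue='away' → outer ELSE → other
game_id=27: venue='neutral' → inner[attendance < 19002] → C
game_id=28: venue='home' → inner[away_pts >= 127] → D
game_id=29: venue='neutral' → inner[attendance < 19002] → C
game_id=30: venue='neutral' → inner[attendance < 19002] → C
game_id=31: venue='neutral' → inner[attendance < 19002] → C
game_id=32: venue='away' → outer ELSE → other

other, C, C, other, N, other, other, C, D, C, C, C, other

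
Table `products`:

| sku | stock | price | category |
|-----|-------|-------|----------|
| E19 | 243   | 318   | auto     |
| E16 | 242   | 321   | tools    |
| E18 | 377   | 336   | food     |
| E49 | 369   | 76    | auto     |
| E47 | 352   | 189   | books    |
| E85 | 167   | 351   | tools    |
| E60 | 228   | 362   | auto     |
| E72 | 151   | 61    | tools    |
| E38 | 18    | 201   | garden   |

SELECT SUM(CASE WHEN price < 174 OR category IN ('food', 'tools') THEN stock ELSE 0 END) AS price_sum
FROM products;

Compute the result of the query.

1306

sku=E19: ✗
sku=E16: ✓ → 242
sku=E18: ✓ → 377
sku=E49: ✓ → 369
sku=E47: ✗
sku=E85: ✓ → 167
sku=E60: ✗
sku=E72: ✓ → 151
sku=E38: ✗
price_sum = 242 + 377 + 369 + 167 + 151 = 1306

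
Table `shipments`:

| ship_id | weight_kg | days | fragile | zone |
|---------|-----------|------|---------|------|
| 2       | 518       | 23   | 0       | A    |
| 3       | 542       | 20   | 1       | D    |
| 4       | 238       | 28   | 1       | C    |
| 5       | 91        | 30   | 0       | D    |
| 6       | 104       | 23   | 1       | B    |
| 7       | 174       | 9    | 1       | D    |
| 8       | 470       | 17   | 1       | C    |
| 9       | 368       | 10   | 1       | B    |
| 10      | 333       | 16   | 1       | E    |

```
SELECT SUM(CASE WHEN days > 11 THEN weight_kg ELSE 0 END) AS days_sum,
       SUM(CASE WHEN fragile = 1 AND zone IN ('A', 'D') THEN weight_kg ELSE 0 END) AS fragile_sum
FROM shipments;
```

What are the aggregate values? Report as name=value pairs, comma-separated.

days_sum=2296, fragile_sum=716

[days_sum: days > 11]
ship_id=2: ✓ → 518
ship_id=3: ✓ → 542
ship_id=4: ✓ → 238
ship_id=5: ✓ → 91
ship_id=6: ✓ → 104
ship_id=7: ✗
ship_id=8: ✓ → 470
ship_id=9: ✗
ship_id=10: ✓ → 333
days_sum = 518 + 542 + 238 + 91 + 104 + 470 + 333 = 2296
—
[fragile_sum: fragile = 1 AND zone IN ('A', 'D')]
ship_id=2: ✗
ship_id=3: ✓ → 542
ship_id=4: ✗
ship_id=5: ✗
ship_id=6: ✗
ship_id=7: ✓ → 174
ship_id=8: ✗
ship_id=9: ✗
ship_id=10: ✗
fragile_sum = 542 + 174 = 716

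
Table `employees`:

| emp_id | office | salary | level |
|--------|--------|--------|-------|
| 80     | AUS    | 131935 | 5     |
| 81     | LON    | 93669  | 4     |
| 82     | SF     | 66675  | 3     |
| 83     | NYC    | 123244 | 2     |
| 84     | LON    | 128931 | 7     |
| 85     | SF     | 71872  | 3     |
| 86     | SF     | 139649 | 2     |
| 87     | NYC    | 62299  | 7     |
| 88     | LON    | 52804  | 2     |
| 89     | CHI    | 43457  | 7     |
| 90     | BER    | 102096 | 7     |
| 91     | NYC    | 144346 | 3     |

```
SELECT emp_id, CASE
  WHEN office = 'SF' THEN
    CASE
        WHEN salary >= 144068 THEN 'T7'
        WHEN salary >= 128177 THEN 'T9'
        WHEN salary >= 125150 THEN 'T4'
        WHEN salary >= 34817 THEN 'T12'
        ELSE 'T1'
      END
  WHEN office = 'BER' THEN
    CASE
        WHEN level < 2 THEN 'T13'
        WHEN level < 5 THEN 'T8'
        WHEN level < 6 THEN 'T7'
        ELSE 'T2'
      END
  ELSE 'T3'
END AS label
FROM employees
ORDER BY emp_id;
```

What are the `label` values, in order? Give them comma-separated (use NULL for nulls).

emp_id=80: office='AUS' → outer ELSE → T3
emp_id=81: office='LON' → outer ELSE → T3
emp_id=82: office='SF' → inner[salary >= 34817] → T12
emp_id=83: office='NYC' → outer ELSE → T3
emp_id=84: office='LON' → outer ELSE → T3
emp_id=85: office='SF' → inner[salary >= 34817] → T12
emp_id=86: office='SF' → inner[salary >= 128177] → T9
emp_id=87: office='NYC' → outer ELSE → T3
emp_id=88: office='LON' → outer ELSE → T3
emp_id=89: office='CHI' → outer ELSE → T3
emp_id=90: office='BER' → inner[ELSE] → T2
emp_id=91: office='NYC' → outer ELSE → T3

T3, T3, T12, T3, T3, T12, T9, T3, T3, T3, T2, T3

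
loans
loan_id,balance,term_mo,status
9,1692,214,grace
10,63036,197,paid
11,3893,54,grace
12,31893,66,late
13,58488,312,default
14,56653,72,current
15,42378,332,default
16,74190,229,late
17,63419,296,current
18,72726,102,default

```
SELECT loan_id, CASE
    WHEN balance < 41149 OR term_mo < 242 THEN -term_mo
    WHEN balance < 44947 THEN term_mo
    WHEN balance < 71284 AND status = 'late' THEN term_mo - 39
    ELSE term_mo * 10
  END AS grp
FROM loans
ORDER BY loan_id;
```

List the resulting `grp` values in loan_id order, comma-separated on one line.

-214, -197, -54, -66, 3120, -72, 332, -229, 2960, -102

loan_id=9: balance < 41149 OR term_mo < 242 → -214
loan_id=10: balance < 41149 OR term_mo < 242 → -197
loan_id=11: balance < 41149 OR term_mo < 242 → -54
loan_id=12: balance < 41149 OR term_mo < 242 → -66
loan_id=13: ELSE → 3120
loan_id=14: balance < 41149 OR term_mo < 242 → -72
loan_id=15: balance < 44947 → 332
loan_id=16: balance < 41149 OR term_mo < 242 → -229
loan_id=17: ELSE → 2960
loan_id=18: balance < 41149 OR term_mo < 242 → -102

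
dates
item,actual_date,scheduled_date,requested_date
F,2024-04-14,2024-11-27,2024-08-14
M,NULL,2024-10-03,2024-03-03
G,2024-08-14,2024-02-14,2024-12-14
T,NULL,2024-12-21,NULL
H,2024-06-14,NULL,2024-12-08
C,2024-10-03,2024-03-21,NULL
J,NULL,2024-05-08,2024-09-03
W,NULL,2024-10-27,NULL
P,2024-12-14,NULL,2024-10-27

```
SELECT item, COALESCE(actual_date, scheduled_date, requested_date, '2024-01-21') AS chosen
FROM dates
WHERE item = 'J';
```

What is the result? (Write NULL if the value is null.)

2024-05-08

item = J: actual_date=NULL, scheduled_date=2024-05-08, requested_date=2024-09-03.
actual_date=NULL, scheduled_date=2024-05-08 → 2024-05-08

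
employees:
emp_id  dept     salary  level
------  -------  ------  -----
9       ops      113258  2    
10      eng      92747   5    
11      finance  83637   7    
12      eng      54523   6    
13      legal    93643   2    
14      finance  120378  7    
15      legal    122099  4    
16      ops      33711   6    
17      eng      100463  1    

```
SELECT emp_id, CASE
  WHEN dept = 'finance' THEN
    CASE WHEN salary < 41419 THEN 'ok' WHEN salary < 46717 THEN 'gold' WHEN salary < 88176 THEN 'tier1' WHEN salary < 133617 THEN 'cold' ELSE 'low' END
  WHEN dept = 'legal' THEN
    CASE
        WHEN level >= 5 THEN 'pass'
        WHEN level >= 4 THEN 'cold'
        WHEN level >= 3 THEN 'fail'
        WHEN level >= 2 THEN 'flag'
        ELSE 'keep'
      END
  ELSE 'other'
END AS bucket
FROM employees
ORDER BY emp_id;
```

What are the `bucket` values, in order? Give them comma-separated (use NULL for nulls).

emp_id=9: dept='ops' → outer ELSE → other
emp_id=10: dept='eng' → outer ELSE → other
emp_id=11: dept='finance' → inner[salary < 88176] → tier1
emp_id=12: dept='eng' → outer ELSE → other
emp_id=13: dept='legal' → inner[level >= 2] → flag
emp_id=14: dept='finance' → inner[salary < 133617] → cold
emp_id=15: dept='legal' → inner[level >= 4] → cold
emp_id=16: dept='ops' → outer ELSE → other
emp_id=17: dept='eng' → outer ELSE → other

other, other, tier1, other, flag, cold, cold, other, other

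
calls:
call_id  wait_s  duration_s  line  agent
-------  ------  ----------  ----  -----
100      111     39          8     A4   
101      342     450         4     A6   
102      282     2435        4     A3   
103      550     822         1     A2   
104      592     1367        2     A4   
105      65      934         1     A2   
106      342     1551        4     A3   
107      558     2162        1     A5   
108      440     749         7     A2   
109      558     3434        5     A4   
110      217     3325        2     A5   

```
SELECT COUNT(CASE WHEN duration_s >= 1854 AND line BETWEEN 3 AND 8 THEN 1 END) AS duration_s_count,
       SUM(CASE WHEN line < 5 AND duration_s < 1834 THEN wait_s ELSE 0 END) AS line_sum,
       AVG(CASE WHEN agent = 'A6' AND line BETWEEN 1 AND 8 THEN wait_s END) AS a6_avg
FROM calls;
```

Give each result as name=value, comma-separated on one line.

duration_s_count=2, line_sum=1891, a6_avg=342

[duration_s_count: duration_s >= 1854 AND line BETWEEN 3 AND 8]
call_id=100: ✗
call_id=101: ✗
call_id=102: ✓ → 1
call_id=103: ✗
call_id=104: ✗
call_id=105: ✗
call_id=106: ✗
call_id=107: ✗
call_id=108: ✗
call_id=109: ✓ → 1
call_id=110: ✗
duration_s_count = COUNT(1, 1) = 2
—
[line_sum: line < 5 AND duration_s < 1834]
call_id=100: ✗
call_id=101: ✓ → 342
call_id=102: ✗
call_id=103: ✓ → 550
call_id=104: ✓ → 592
call_id=105: ✓ → 65
call_id=106: ✓ → 342
call_id=107: ✗
call_id=108: ✗
call_id=109: ✗
call_id=110: ✗
line_sum = 342 + 550 + 592 + 65 + 342 = 1891
—
[a6_avg: agent = 'A6' AND line BETWEEN 1 AND 8]
call_id=100: ✗
call_id=101: ✓ → 342
call_id=102: ✗
call_id=103: ✗
call_id=104: ✗
call_id=105: ✗
call_id=106: ✗
call_id=107: ✗
call_id=108: ✗
call_id=109: ✗
call_id=110: ✗
a6_avg = 342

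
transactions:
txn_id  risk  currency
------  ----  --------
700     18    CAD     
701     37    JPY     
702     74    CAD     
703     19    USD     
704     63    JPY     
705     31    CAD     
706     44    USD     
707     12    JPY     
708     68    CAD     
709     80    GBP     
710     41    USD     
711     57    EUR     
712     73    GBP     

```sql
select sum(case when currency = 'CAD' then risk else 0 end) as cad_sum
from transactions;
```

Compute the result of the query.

191

txn_id=700: ✓ → 18
txn_id=701: ✗
txn_id=702: ✓ → 74
txn_id=703: ✗
txn_id=704: ✗
txn_id=705: ✓ → 31
txn_id=706: ✗
txn_id=707: ✗
txn_id=708: ✓ → 68
txn_id=709: ✗
txn_id=710: ✗
txn_id=711: ✗
txn_id=712: ✗
cad_sum = 18 + 74 + 31 + 68 = 191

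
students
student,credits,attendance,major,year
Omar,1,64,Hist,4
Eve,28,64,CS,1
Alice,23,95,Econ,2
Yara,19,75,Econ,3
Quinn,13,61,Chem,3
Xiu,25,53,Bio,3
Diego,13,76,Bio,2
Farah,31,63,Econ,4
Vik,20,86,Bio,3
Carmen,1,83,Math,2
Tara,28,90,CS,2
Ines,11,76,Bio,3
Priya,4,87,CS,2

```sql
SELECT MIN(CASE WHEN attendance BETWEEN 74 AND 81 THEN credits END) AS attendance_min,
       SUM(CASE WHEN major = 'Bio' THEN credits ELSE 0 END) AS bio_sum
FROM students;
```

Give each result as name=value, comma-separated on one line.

[attendance_min: attendance BETWEEN 74 AND 81]
student=Omar: ✗
student=Eve: ✗
student=Alice: ✗
student=Yara: ✓ → 19
student=Quinn: ✗
student=Xiu: ✗
student=Diego: ✓ → 13
student=Farah: ✗
student=Vik: ✗
student=Carmen: ✗
student=Tara: ✗
student=Ines: ✓ → 11
student=Priya: ✗
attendance_min = MIN(19, 13, 11) = 11
—
[bio_sum: major = 'Bio']
student=Omar: ✗
student=Eve: ✗
student=Alice: ✗
student=Yara: ✗
student=Quinn: ✗
student=Xiu: ✓ → 25
student=Diego: ✓ → 13
student=Farah: ✗
student=Vik: ✓ → 20
student=Carmen: ✗
student=Tara: ✗
student=Ines: ✓ → 11
student=Priya: ✗
bio_sum = 25 + 13 + 20 + 11 = 69

attendance_min=11, bio_sum=69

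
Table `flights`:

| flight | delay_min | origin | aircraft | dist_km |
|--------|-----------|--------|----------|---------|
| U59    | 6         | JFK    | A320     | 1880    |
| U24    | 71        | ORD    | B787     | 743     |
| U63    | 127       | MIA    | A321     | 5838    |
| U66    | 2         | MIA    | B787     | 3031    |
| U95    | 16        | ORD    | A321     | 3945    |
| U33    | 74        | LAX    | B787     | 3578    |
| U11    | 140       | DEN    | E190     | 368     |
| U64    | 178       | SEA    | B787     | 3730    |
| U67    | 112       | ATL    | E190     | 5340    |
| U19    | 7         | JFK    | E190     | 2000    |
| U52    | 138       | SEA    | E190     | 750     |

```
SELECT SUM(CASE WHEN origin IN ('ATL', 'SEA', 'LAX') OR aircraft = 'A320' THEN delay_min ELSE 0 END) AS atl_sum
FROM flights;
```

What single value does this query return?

508

flight=U59: ✓ → 6
flight=U24: ✗
flight=U63: ✗
flight=U66: ✗
flight=U95: ✗
flight=U33: ✓ → 74
flight=U11: ✗
flight=U64: ✓ → 178
flight=U67: ✓ → 112
flight=U19: ✗
flight=U52: ✓ → 138
atl_sum = 6 + 74 + 178 + 112 + 138 = 508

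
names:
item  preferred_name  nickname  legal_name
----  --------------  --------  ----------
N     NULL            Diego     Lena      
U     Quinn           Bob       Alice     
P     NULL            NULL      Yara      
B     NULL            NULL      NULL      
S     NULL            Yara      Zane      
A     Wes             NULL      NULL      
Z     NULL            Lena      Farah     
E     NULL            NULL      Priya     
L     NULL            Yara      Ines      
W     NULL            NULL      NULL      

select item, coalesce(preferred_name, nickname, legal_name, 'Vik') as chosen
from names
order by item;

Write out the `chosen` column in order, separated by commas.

item=A: preferred_name=Wes → Wes
item=B: preferred_name=NULL, nickname=NULL, legal_name=NULL, → literal Vik → Vik
item=E: preferred_name=NULL, nickname=NULL, legal_name=Priya → Priya
item=L: preferred_name=NULL, nickname=Yara → Yara
item=N: preferred_name=NULL, nickname=Diego → Diego
item=P: preferred_name=NULL, nickname=NULL, legal_name=Yara → Yara
item=S: preferred_name=NULL, nickname=Yara → Yara
item=U: preferred_name=Quinn → Quinn
item=W: preferred_name=NULL, nickname=NULL, legal_name=NULL, → literal Vik → Vik
item=Z: preferred_name=NULL, nickname=Lena → Lena

Wes, Vik, Priya, Yara, Diego, Yara, Yara, Quinn, Vik, Lena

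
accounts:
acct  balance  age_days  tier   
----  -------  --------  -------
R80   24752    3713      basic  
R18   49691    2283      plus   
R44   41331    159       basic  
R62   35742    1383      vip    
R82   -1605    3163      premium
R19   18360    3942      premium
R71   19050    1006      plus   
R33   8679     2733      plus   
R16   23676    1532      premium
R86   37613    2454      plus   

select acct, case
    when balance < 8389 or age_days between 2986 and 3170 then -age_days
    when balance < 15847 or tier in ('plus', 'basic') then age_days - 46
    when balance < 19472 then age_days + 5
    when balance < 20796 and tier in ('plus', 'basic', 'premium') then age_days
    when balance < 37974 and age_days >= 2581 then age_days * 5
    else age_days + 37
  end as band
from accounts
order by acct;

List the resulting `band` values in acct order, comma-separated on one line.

1569, 2237, 3947, 2687, 113, 1420, 960, 3667, -3163, 2408

acct=R16: ELSE → 1569
acct=R18: balance < 15847 or tier in ('plus', 'basic') → 2237
acct=R19: balance < 19472 → 3947
acct=R33: balance < 15847 or tier in ('plus', 'basic') → 2687
acct=R44: balance < 15847 or tier in ('plus', 'basic') → 113
acct=R62: ELSE → 1420
acct=R71: balance < 15847 or tier in ('plus', 'basic') → 960
acct=R80: balance < 15847 or tier in ('plus', 'basic') → 3667
acct=R82: balance < 8389 or age_days between 2986 and 3170 → -3163
acct=R86: balance < 15847 or tier in ('plus', 'basic') → 2408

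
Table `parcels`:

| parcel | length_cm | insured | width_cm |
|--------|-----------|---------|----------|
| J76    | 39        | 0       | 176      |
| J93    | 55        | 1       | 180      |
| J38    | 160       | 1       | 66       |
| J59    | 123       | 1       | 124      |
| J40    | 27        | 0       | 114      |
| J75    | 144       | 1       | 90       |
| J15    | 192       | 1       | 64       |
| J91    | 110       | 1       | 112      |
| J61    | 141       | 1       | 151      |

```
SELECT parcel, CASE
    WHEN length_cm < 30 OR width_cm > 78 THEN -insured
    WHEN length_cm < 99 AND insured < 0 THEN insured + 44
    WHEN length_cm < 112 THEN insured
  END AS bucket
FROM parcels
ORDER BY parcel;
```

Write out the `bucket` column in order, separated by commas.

NULL, NULL, 0, -1, -1, -1, 0, -1, -1

parcel=J15: (no match → NULL) → NULL
parcel=J38: (no match → NULL) → NULL
parcel=J40: length_cm < 30 OR width_cm > 78 → 0
parcel=J59: length_cm < 30 OR width_cm > 78 → -1
parcel=J61: length_cm < 30 OR width_cm > 78 → -1
parcel=J75: length_cm < 30 OR width_cm > 78 → -1
parcel=J76: length_cm < 30 OR width_cm > 78 → 0
parcel=J91: length_cm < 30 OR width_cm > 78 → -1
parcel=J93: length_cm < 30 OR width_cm > 78 → -1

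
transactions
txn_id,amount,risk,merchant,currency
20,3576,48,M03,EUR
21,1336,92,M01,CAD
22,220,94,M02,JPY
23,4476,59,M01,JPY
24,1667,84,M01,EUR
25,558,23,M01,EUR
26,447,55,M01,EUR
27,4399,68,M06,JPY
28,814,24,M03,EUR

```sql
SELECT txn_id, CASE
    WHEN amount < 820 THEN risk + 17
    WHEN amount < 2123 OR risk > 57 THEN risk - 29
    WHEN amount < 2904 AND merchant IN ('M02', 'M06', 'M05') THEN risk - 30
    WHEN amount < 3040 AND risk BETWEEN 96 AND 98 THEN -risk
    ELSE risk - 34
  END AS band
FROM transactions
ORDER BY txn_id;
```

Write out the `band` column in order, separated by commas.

14, 63, 111, 30, 55, 40, 72, 39, 41

txn_id=20: ELSE → 14
txn_id=21: amount < 2123 OR risk > 57 → 63
txn_id=22: amount < 820 → 111
txn_id=23: amount < 2123 OR risk > 57 → 30
txn_id=24: amount < 2123 OR risk > 57 → 55
txn_id=25: amount < 820 → 40
txn_id=26: amount < 820 → 72
txn_id=27: amount < 2123 OR risk > 57 → 39
txn_id=28: amount < 820 → 41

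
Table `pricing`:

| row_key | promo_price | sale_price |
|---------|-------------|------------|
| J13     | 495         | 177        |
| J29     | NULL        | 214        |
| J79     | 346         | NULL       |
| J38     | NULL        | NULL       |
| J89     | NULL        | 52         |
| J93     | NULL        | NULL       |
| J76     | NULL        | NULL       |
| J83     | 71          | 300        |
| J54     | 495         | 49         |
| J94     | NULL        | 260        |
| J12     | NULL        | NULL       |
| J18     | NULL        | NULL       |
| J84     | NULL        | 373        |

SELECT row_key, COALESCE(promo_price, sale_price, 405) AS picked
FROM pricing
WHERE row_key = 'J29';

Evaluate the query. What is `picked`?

214

row_key = J29: promo_price=NULL, sale_price=214.
promo_price=NULL, sale_price=214 → 214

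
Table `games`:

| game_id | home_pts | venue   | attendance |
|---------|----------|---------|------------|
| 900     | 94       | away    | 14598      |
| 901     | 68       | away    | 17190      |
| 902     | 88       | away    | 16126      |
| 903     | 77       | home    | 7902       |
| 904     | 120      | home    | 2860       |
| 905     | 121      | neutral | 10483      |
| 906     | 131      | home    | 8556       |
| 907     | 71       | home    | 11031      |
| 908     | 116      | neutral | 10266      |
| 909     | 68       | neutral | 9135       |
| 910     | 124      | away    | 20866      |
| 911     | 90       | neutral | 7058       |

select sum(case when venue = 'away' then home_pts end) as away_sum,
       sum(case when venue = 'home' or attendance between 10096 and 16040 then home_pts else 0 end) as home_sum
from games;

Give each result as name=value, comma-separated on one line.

away_sum=374, home_sum=730

[away_sum: venue = 'away']
game_id=900: ✓ → 94
game_id=901: ✓ → 68
game_id=902: ✓ → 88
game_id=903: ✗
game_id=904: ✗
game_id=905: ✗
game_id=906: ✗
game_id=907: ✗
game_id=908: ✗
game_id=909: ✗
game_id=910: ✓ → 124
game_id=911: ✗
away_sum = 94 + 68 + 88 + 124 = 374
—
[home_sum: venue = 'home' or attendance between 10096 and 16040]
game_id=900: ✓ → 94
game_id=901: ✗
game_id=902: ✗
game_id=903: ✓ → 77
game_id=904: ✓ → 120
game_id=905: ✓ → 121
game_id=906: ✓ → 131
game_id=907: ✓ → 71
game_id=908: ✓ → 116
game_id=909: ✗
game_id=910: ✗
game_id=911: ✗
home_sum = 94 + 77 + 120 + 121 + 131 + 71 + 116 = 730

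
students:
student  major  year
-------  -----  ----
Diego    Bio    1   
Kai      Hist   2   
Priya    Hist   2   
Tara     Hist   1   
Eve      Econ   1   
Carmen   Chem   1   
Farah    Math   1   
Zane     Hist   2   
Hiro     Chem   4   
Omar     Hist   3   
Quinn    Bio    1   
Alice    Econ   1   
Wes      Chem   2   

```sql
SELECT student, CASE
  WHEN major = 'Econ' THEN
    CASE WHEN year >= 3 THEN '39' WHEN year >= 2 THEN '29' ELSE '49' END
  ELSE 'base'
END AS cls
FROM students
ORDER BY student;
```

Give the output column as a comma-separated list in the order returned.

49, base, base, 49, base, base, base, base, base, base, base, base, base

student=Alice: major='Econ' → inner[ELSE] → 49
student=Carmen: major='Chem' → outer ELSE → base
student=Diego: major='Bio' → outer ELSE → base
student=Eve: major='Econ' → inner[ELSE] → 49
student=Farah: major='Math' → outer ELSE → base
student=Hiro: major='Chem' → outer ELSE → base
student=Kai: major='Hist' → outer ELSE → base
student=Omar: major='Hist' → outer ELSE → base
student=Priya: major='Hist' → outer ELSE → base
student=Quinn: major='Bio' → outer ELSE → base
student=Tara: major='Hist' → outer ELSE → base
student=Wes: major='Chem' → outer ELSE → base
student=Zane: major='Hist' → outer ELSE → base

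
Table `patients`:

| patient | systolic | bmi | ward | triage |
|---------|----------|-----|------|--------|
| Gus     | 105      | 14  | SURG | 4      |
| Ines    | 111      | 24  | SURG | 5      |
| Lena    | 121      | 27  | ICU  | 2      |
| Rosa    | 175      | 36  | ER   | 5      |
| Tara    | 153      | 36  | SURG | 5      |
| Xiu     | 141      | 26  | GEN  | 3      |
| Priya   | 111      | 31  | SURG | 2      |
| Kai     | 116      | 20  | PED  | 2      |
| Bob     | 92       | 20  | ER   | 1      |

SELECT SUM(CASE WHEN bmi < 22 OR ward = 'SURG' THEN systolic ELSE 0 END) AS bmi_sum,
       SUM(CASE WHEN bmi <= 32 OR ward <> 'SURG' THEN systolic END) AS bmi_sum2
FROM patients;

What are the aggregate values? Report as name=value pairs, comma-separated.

bmi_sum=688, bmi_sum2=972

[bmi_sum: bmi < 22 OR ward = 'SURG']
patient=Gus: ✓ → 105
patient=Ines: ✓ → 111
patient=Lena: ✗
patient=Rosa: ✗
patient=Tara: ✓ → 153
patient=Xiu: ✗
patient=Priya: ✓ → 111
patient=Kai: ✓ → 116
patient=Bob: ✓ → 92
bmi_sum = 105 + 111 + 153 + 111 + 116 + 92 = 688
—
[bmi_sum2: bmi <= 32 OR ward <> 'SURG']
patient=Gus: ✓ → 105
patient=Ines: ✓ → 111
patient=Lena: ✓ → 121
patient=Rosa: ✓ → 175
patient=Tara: ✗
patient=Xiu: ✓ → 141
patient=Priya: ✓ → 111
patient=Kai: ✓ → 116
patient=Bob: ✓ → 92
bmi_sum2 = 105 + 111 + 121 + 175 + 141 + 111 + 116 + 92 = 972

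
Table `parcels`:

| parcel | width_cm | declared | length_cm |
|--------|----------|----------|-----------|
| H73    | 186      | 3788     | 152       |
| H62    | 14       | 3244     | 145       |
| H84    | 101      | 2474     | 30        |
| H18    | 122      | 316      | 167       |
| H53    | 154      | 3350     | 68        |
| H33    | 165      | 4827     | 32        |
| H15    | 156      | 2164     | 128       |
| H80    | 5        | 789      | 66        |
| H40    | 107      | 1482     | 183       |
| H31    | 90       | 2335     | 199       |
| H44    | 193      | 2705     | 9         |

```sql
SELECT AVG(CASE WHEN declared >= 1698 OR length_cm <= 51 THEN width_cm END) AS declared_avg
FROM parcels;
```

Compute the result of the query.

parcel=H73: ✓ → 186
parcel=H62: ✓ → 14
parcel=H84: ✓ → 101
parcel=H18: ✗
parcel=H53: ✓ → 154
parcel=H33: ✓ → 165
parcel=H15: ✓ → 156
parcel=H80: ✗
parcel=H40: ✗
parcel=H31: ✓ → 90
parcel=H44: ✓ → 193
declared_avg = (186 + 14 + 101 + 154 + 165 + 156 + 90 + 193) / 8 = 132.375

132.375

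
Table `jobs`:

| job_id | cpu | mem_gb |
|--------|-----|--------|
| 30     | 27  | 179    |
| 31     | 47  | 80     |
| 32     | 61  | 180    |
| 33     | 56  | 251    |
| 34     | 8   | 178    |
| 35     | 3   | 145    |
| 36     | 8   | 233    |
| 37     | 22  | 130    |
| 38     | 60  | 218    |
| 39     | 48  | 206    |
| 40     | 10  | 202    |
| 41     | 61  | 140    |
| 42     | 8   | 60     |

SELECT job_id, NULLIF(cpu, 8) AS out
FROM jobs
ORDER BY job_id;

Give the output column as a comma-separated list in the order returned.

job_id=30: cpu=27 vs 8: differ → 27
job_id=31: cpu=47 vs 8: differ → 47
job_id=32: cpu=61 vs 8: differ → 61
job_id=33: cpu=56 vs 8: differ → 56
job_id=34: cpu=8 vs 8: equal → NULL
job_id=35: cpu=3 vs 8: differ → 3
job_id=36: cpu=8 vs 8: equal → NULL
job_id=37: cpu=22 vs 8: differ → 22
job_id=38: cpu=60 vs 8: differ → 60
job_id=39: cpu=48 vs 8: differ → 48
job_id=40: cpu=10 vs 8: differ → 10
job_id=41: cpu=61 vs 8: differ → 61
job_id=42: cpu=8 vs 8: equal → NULL

27, 47, 61, 56, NULL, 3, NULL, 22, 60, 48, 10, 61, NULL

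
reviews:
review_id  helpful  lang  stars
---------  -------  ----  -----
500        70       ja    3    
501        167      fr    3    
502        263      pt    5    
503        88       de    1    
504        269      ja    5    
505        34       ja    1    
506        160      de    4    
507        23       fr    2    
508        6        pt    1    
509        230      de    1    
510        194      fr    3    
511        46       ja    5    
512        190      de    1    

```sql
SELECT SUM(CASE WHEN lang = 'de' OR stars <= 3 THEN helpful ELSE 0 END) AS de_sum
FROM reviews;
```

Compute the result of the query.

1162

review_id=500: ✓ → 70
review_id=501: ✓ → 167
review_id=502: ✗
review_id=503: ✓ → 88
review_id=504: ✗
review_id=505: ✓ → 34
review_id=506: ✓ → 160
review_id=507: ✓ → 23
review_id=508: ✓ → 6
review_id=509: ✓ → 230
review_id=510: ✓ → 194
review_id=511: ✗
review_id=512: ✓ → 190
de_sum = 70 + 167 + 88 + 34 + 160 + 23 + 6 + 230 + 194 + 190 = 1162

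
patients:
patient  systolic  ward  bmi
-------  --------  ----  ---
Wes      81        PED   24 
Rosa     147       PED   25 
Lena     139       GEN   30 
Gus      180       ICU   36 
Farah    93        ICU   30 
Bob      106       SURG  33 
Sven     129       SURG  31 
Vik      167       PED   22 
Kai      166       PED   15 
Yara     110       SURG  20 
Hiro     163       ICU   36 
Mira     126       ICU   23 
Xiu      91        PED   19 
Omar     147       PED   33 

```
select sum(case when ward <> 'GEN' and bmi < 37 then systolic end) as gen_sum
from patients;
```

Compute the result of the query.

patient=Wes: ✓ → 81
patient=Rosa: ✓ → 147
patient=Lena: ✗
patient=Gus: ✓ → 180
patient=Farah: ✓ → 93
patient=Bob: ✓ → 106
patient=Sven: ✓ → 129
patient=Vik: ✓ → 167
patient=Kai: ✓ → 166
patient=Yara: ✓ → 110
patient=Hiro: ✓ → 163
patient=Mira: ✓ → 126
patient=Xiu: ✓ → 91
patient=Omar: ✓ → 147
gen_sum = 81 + 147 + 180 + 93 + 106 + 129 + 167 + 166 + 110 + 163 + 126 + 91 + 147 = 1706

1706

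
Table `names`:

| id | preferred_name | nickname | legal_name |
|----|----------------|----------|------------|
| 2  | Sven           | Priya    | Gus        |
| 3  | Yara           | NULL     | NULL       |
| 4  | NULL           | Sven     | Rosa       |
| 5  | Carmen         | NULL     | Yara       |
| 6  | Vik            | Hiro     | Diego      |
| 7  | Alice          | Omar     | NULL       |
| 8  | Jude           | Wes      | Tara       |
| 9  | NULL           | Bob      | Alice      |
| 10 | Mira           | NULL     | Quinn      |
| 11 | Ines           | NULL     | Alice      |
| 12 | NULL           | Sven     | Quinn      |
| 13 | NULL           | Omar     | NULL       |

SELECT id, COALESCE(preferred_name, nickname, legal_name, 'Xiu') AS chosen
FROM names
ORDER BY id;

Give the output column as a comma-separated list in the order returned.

id=2: preferred_name=Sven → Sven
id=3: preferred_name=Yara → Yara
id=4: preferred_name=NULL, nickname=Sven → Sven
id=5: preferred_name=Carmen → Carmen
id=6: preferred_name=Vik → Vik
id=7: preferred_name=Alice → Alice
id=8: preferred_name=Jude → Jude
id=9: preferred_name=NULL, nickname=Bob → Bob
id=10: preferred_name=Mira → Mira
id=11: preferred_name=Ines → Ines
id=12: preferred_name=NULL, nickname=Sven → Sven
id=13: preferred_name=NULL, nickname=Omar → Omar

Sven, Yara, Sven, Carmen, Vik, Alice, Jude, Bob, Mira, Ines, Sven, Omar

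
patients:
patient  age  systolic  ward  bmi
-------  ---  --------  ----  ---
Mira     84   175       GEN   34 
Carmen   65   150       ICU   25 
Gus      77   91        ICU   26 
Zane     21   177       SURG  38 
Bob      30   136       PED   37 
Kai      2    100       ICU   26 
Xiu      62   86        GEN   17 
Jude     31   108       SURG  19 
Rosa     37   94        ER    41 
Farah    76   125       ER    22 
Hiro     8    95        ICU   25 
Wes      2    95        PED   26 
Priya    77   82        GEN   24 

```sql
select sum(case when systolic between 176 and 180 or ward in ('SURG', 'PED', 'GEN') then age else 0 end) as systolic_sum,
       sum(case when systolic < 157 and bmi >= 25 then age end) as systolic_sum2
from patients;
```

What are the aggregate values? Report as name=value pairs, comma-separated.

[systolic_sum: systolic between 176 and 180 or ward in ('SURG', 'PED', 'GEN')]
patient=Mira: ✓ → 84
patient=Carmen: ✗
patient=Gus: ✗
patient=Zane: ✓ → 21
patient=Bob: ✓ → 30
patient=Kai: ✗
patient=Xiu: ✓ → 62
patient=Jude: ✓ → 31
patient=Rosa: ✗
patient=Farah: ✗
patient=Hiro: ✗
patient=Wes: ✓ → 2
patient=Priya: ✓ → 77
systolic_sum = 84 + 21 + 30 + 62 + 31 + 2 + 77 = 307
—
[systolic_sum2: systolic < 157 and bmi >= 25]
patient=Mira: ✗
patient=Carmen: ✓ → 65
patient=Gus: ✓ → 77
patient=Zane: ✗
patient=Bob: ✓ → 30
patient=Kai: ✓ → 2
patient=Xiu: ✗
patient=Jude: ✗
patient=Rosa: ✓ → 37
patient=Farah: ✗
patient=Hiro: ✓ → 8
patient=Wes: ✓ → 2
patient=Priya: ✗
systolic_sum2 = 65 + 77 + 30 + 2 + 37 + 8 + 2 = 221

systolic_sum=307, systolic_sum2=221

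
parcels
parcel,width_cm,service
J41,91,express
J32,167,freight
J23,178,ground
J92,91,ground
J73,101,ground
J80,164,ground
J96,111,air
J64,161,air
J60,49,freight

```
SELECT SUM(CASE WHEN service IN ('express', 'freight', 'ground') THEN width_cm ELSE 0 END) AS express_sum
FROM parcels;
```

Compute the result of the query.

841

parcel=J41: ✓ → 91
parcel=J32: ✓ → 167
parcel=J23: ✓ → 178
parcel=J92: ✓ → 91
parcel=J73: ✓ → 101
parcel=J80: ✓ → 164
parcel=J96: ✗
parcel=J64: ✗
parcel=J60: ✓ → 49
express_sum = 91 + 167 + 178 + 91 + 101 + 164 + 49 = 841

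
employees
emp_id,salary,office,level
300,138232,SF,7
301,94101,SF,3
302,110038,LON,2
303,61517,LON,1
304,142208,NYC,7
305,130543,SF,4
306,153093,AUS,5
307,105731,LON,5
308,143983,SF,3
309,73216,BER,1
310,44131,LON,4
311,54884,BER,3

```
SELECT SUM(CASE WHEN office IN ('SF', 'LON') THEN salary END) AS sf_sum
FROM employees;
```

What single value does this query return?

emp_id=300: ✓ → 138232
emp_id=301: ✓ → 94101
emp_id=302: ✓ → 110038
emp_id=303: ✓ → 61517
emp_id=304: ✗
emp_id=305: ✓ → 130543
emp_id=306: ✗
emp_id=307: ✓ → 105731
emp_id=308: ✓ → 143983
emp_id=309: ✗
emp_id=310: ✓ → 44131
emp_id=311: ✗
sf_sum = 138232 + 94101 + 110038 + 61517 + 130543 + 105731 + 143983 + 44131 = 828276

828276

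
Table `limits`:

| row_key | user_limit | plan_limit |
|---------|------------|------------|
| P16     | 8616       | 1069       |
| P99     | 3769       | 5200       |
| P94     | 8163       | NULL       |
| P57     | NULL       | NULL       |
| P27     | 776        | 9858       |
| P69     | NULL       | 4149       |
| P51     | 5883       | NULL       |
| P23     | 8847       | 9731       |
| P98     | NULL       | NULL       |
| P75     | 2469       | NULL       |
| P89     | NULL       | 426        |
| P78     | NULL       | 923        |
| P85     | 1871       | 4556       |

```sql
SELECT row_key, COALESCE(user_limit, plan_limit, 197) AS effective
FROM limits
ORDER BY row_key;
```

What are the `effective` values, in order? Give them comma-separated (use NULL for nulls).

row_key=P16: user_limit=8616 → 8616
row_key=P23: user_limit=8847 → 8847
row_key=P27: user_limit=776 → 776
row_key=P51: user_limit=5883 → 5883
row_key=P57: user_limit=NULL, plan_limit=NULL, → literal 197 → 197
row_key=P69: user_limit=NULL, plan_limit=4149 → 4149
row_key=P75: user_limit=2469 → 2469
row_key=P78: user_limit=NULL, plan_limit=923 → 923
row_key=P85: user_limit=1871 → 1871
row_key=P89: user_limit=NULL, plan_limit=426 → 426
row_key=P94: user_limit=8163 → 8163
row_key=P98: user_limit=NULL, plan_limit=NULL, → literal 197 → 197
row_key=P99: user_limit=3769 → 3769

8616, 8847, 776, 5883, 197, 4149, 2469, 923, 1871, 426, 8163, 197, 3769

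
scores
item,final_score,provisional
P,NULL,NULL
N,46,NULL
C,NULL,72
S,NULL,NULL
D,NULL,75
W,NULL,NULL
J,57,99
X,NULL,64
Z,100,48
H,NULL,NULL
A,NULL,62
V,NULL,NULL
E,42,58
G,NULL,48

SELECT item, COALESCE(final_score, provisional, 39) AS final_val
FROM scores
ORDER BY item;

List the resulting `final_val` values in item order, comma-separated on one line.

item=A: final_score=NULL, provisional=62 → 62
item=C: final_score=NULL, provisional=72 → 72
item=D: final_score=NULL, provisional=75 → 75
item=E: final_score=42 → 42
item=G: final_score=NULL, provisional=48 → 48
item=H: final_score=NULL, provisional=NULL, → literal 39 → 39
item=J: final_score=57 → 57
item=N: final_score=46 → 46
item=P: final_score=NULL, provisional=NULL, → literal 39 → 39
item=S: final_score=NULL, provisional=NULL, → literal 39 → 39
item=V: final_score=NULL, provisional=NULL, → literal 39 → 39
item=W: final_score=NULL, provisional=NULL, → literal 39 → 39
item=X: final_score=NULL, provisional=64 → 64
item=Z: final_score=100 → 100

62, 72, 75, 42, 48, 39, 57, 46, 39, 39, 39, 39, 64, 100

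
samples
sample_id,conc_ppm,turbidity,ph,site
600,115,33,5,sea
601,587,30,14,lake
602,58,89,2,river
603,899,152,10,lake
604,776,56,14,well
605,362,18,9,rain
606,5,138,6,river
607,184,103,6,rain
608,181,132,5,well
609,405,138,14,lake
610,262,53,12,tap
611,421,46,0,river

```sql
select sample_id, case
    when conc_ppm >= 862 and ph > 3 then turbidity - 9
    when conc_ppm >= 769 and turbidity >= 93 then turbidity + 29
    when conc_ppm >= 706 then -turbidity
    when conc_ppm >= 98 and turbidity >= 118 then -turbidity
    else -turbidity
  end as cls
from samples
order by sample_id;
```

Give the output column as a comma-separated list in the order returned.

sample_id=600: ELSE → -33
sample_id=601: ELSE → -30
sample_id=602: ELSE → -89
sample_id=603: conc_ppm >= 862 and ph > 3 → 143
sample_id=604: conc_ppm >= 706 → -56
sample_id=605: ELSE → -18
sample_id=606: ELSE → -138
sample_id=607: ELSE → -103
sample_id=608: conc_ppm >= 98 and turbidity >= 118 → -132
sample_id=609: conc_ppm >= 98 and turbidity >= 118 → -138
sample_id=610: ELSE → -53
sample_id=611: ELSE → -46

-33, -30, -89, 143, -56, -18, -138, -103, -132, -138, -53, -46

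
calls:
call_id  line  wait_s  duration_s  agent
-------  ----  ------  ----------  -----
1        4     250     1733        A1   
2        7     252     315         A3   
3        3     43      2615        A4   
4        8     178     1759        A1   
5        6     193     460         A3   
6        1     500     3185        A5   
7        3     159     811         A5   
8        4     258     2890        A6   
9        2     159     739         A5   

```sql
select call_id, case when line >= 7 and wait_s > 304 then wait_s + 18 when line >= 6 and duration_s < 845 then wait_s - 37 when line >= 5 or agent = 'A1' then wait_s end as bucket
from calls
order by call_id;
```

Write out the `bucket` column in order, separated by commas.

250, 215, NULL, 178, 156, NULL, NULL, NULL, NULL

call_id=1: line >= 5 or agent = 'A1' → 250
call_id=2: line >= 6 and duration_s < 845 → 215
call_id=3: (no match → NULL) → NULL
call_id=4: line >= 5 or agent = 'A1' → 178
call_id=5: line >= 6 and duration_s < 845 → 156
call_id=6: (no match → NULL) → NULL
call_id=7: (no match → NULL) → NULL
call_id=8: (no match → NULL) → NULL
call_id=9: (no match → NULL) → NULL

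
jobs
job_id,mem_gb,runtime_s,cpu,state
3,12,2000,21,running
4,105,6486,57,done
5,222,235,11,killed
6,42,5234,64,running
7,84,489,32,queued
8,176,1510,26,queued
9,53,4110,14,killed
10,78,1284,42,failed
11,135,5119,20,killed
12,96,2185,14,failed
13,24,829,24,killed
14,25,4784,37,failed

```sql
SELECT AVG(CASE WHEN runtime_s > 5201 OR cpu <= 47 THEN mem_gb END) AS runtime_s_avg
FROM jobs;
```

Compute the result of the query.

87.6666666667

job_id=3: ✓ → 12
job_id=4: ✓ → 105
job_id=5: ✓ → 222
job_id=6: ✓ → 42
job_id=7: ✓ → 84
job_id=8: ✓ → 176
job_id=9: ✓ → 53
job_id=10: ✓ → 78
job_id=11: ✓ → 135
job_id=12: ✓ → 96
job_id=13: ✓ → 24
job_id=14: ✓ → 25
runtime_s_avg = (12 + 105 + 222 + 42 + 84 + 176 + 53 + 78 + 135 + 96 + 24 + 25) / 12 = 87.6666666667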